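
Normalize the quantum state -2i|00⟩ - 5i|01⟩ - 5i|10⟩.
-0.2722i|00⟩ - 0.6804i|01⟩ - 0.6804i|10⟩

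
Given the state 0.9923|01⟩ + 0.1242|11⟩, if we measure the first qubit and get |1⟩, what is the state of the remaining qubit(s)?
|1⟩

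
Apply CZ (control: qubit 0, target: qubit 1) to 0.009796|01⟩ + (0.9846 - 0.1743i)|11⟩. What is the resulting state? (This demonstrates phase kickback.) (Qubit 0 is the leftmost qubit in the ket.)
0.009796|01⟩ + (-0.9846 + 0.1743i)|11⟩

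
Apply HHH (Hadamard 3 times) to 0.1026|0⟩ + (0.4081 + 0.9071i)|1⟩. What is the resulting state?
(0.3611 + 0.6414i)|0⟩ + (-0.216 - 0.6414i)|1⟩

H² = I, so H^3 = H: a single Hadamard. With (a, b) = (0.1026, (0.4081 + 0.9071i)), H gives ((a + b)/√2, (a − b)/√2) = ((0.3611 + 0.6414i), (-0.216 - 0.6414i)).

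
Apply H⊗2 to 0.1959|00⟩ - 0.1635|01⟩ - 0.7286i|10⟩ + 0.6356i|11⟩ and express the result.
(0.0162 - 0.0465i)|00⟩ + (0.1797 - 0.6821i)|01⟩ + (0.0162 + 0.0465i)|10⟩ + (0.1797 + 0.6821i)|11⟩

H⊗2 gives amp(|y⟩) = (1/2) Σ_x (−1)^(x·y) amp(|x⟩), where x·y is the number of positions in which both x and y have a 1.
|00⟩: (0.1959 - 0.1635 - 0.7286i + 0.6356i)/2 = (0.0162 - 0.0465i)
|01⟩: (0.1959 + 0.1635 - 0.7286i - 0.6356i)/2 = (0.1797 - 0.6821i)
|10⟩: (0.1959 - 0.1635 + 0.7286i - 0.6356i)/2 = (0.0162 + 0.0465i)
|11⟩: (0.1959 + 0.1635 + 0.7286i + 0.6356i)/2 = (0.1797 + 0.6821i)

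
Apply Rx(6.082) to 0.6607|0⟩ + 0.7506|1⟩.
(-0.6574 - 0.07538i)|0⟩ + (-0.7468 - 0.06635i)|1⟩

Rx(6.082) = [[cos(θ/2), −i·sin(θ/2)], [−i·sin(θ/2), cos(θ/2)]]; θ = 6.082, cos(θ/2) ≈ -0.994945, sin(θ/2) ≈ 0.100423.
With a = amp(|0⟩) = 0.6607 and b = amp(|1⟩) = 0.7506:
new amp(|0⟩) = (-0.994945)·a + (-0.100423i)·b = (-0.6574 - 0.07538i)
new amp(|1⟩) = (-0.100423i)·a + (-0.994945)·b = (-0.7468 - 0.06635i)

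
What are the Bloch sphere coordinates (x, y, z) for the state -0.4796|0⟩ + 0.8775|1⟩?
(-0.8417, 0, -0.54)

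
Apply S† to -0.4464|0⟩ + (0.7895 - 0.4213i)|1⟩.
-0.4464|0⟩ + (-0.4213 - 0.7895i)|1⟩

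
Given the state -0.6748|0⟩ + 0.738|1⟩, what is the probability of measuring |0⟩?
0.4554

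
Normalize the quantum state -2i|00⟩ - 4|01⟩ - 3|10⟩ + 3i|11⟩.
-0.3244i|00⟩ - 0.6489|01⟩ - 0.4867|10⟩ + 0.4867i|11⟩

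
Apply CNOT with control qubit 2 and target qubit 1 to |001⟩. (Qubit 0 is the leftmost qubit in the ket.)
|011⟩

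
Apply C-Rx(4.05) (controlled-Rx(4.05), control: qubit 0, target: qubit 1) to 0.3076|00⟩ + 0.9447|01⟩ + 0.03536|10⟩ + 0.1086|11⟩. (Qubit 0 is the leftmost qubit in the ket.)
0.3076|00⟩ + 0.9447|01⟩ + (-0.01551 - 0.09759i)|10⟩ + (-0.04765 - 0.03177i)|11⟩

C-Rx(4.05) leaves the control-|0⟩ kets |00⟩, |01⟩ unchanged and applies Rx(4.05) to qubit 1 on the control-|1⟩ pair (|10⟩, |11⟩).
Rx(4.05) = [[cos(θ/2), −i·sin(θ/2)], [−i·sin(θ/2), cos(θ/2)]]; θ = 4.05, cos(θ/2) ≈ -0.438747, sin(θ/2) ≈ 0.898611.
With a = amp(|10⟩) = 0.03536 and b = amp(|11⟩) = 0.1086:
new amp(|10⟩) = (-0.438747)·a + (-0.898611i)·b = (-0.01551 - 0.09759i)
new amp(|11⟩) = (-0.898611i)·a + (-0.438747)·b = (-0.04765 - 0.03177i)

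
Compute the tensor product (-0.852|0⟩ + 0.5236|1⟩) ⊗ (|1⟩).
-0.852|01⟩ + 0.5236|11⟩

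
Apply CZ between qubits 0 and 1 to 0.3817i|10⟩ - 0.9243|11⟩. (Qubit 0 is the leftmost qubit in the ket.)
0.3817i|10⟩ + 0.9243|11⟩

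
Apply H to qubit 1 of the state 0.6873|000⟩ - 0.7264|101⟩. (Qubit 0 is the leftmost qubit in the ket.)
0.486|000⟩ + 0.486|010⟩ - 0.5136|101⟩ - 0.5136|111⟩

H on qubit 1 mixes each pair of kets that differ only in qubit 1: amplitudes (a, b) of (|…0…⟩, |…1…⟩) become ((a + b)/√2, (a − b)/√2). Kets absent from the input have amplitude 0.
(|000⟩, |010⟩): (a, b) = (0.6873, 0) → (0.486, 0.486)
(|101⟩, |111⟩): (a, b) = (-0.7264, 0) → (-0.5136, -0.5136)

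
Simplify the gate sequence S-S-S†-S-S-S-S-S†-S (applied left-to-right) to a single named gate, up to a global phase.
S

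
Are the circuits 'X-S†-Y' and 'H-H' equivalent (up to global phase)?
No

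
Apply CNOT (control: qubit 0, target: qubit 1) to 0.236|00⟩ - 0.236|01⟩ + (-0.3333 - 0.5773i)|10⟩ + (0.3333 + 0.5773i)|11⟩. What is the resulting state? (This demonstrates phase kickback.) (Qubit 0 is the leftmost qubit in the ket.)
0.236|00⟩ - 0.236|01⟩ + (0.3333 + 0.5773i)|10⟩ + (-0.3333 - 0.5773i)|11⟩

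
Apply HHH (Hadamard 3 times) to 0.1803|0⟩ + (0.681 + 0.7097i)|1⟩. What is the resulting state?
(0.609 + 0.5018i)|0⟩ + (-0.354 - 0.5018i)|1⟩

H² = I, so H^3 = H: a single Hadamard. With (a, b) = (0.1803, (0.681 + 0.7097i)), H gives ((a + b)/√2, (a − b)/√2) = ((0.609 + 0.5018i), (-0.354 - 0.5018i)).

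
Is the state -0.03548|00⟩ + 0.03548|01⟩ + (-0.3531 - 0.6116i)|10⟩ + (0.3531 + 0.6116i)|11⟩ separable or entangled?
Separable

Writing the state as a|00⟩ + b|01⟩ + c|10⟩ + d|11⟩, it is a product state iff ad − bc = 0.
Here (a, b, c, d) = (-0.03548, 0.03548, (-0.3531 - 0.6116i), (0.3531 + 0.6116i)): ad − bc = (-0.03548)(0.3531 + 0.6116i) − (0.03548)(-0.3531 - 0.6116i) = 0, so the state is separable.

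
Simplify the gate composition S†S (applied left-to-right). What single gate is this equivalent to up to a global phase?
I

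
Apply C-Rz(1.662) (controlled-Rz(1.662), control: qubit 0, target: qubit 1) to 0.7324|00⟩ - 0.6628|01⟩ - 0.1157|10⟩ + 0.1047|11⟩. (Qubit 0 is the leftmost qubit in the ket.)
0.7324|00⟩ - 0.6628|01⟩ + (-0.078 + 0.08546i)|10⟩ + (0.07058 + 0.07733i)|11⟩

C-Rz(1.662) leaves the control-|0⟩ kets |00⟩, |01⟩ unchanged and applies Rz(1.662) to qubit 1 on the control-|1⟩ pair (|10⟩, |11⟩).
Rz(1.662) = [[e^(−iθ/2), 0], [0, e^(iθ/2)]] with e^(±iθ/2) = cos(θ/2) ± i·sin(θ/2); θ = 1.662, cos(θ/2) ≈ 0.674137, sin(θ/2) ≈ 0.738606.
With a = amp(|10⟩) = -0.1157 and b = amp(|11⟩) = 0.1047:
new amp(|10⟩) = (0.674137 - 0.738606i)·a = (-0.078 + 0.08546i)
new amp(|11⟩) = (0.674137 + 0.738606i)·b = (0.07058 + 0.07733i)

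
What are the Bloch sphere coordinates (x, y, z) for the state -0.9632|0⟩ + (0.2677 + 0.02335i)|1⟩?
(-0.5157, -0.04498, 0.8555)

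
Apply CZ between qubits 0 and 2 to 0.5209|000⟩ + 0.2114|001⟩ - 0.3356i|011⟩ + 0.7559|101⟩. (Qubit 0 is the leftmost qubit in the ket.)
0.5209|000⟩ + 0.2114|001⟩ - 0.3356i|011⟩ - 0.7559|101⟩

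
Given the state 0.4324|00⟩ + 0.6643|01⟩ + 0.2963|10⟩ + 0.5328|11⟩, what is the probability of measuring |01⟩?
0.4413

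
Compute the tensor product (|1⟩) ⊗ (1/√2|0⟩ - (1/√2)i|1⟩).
1/√2|10⟩ - (1/√2)i|11⟩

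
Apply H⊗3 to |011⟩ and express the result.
1/√8|000⟩ - 1/√8|001⟩ - 1/√8|010⟩ + 1/√8|011⟩ + 1/√8|100⟩ - 1/√8|101⟩ - 1/√8|110⟩ + 1/√8|111⟩

H⊗3 gives amp(|y⟩) = (1/2√2) Σ_x (−1)^(x·y) amp(|x⟩), where x·y is the number of positions in which both x and y have a 1.
|000⟩: (1)/(2√2) = 1/√8
|001⟩: (-1)/(2√2) = -1/√8
|010⟩: (-1)/(2√2) = -1/√8
|011⟩: (1)/(2√2) = 1/√8
|100⟩: (1)/(2√2) = 1/√8
|101⟩: (-1)/(2√2) = -1/√8
|110⟩: (-1)/(2√2) = -1/√8
|111⟩: (1)/(2√2) = 1/√8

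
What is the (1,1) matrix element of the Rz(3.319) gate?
(-0.08859 + 0.9961i)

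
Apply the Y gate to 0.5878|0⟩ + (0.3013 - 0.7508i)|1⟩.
(-0.7508 - 0.3013i)|0⟩ + 0.5878i|1⟩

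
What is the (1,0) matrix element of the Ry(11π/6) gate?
0.2588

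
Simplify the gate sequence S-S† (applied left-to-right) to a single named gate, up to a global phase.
I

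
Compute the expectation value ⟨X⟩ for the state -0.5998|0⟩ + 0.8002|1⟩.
-0.9599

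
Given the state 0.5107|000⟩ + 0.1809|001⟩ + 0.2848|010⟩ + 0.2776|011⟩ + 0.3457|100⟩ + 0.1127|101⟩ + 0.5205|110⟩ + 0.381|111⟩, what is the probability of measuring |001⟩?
0.03272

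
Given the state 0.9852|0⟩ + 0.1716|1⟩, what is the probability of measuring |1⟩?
0.02945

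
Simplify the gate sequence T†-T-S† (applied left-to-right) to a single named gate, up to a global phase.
S†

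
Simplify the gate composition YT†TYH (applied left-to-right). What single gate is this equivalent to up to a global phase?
H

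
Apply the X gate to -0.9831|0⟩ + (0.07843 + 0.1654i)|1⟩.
(0.07843 + 0.1654i)|0⟩ - 0.9831|1⟩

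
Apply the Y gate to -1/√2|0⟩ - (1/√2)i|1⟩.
-1/√2|0⟩ - (1/√2)i|1⟩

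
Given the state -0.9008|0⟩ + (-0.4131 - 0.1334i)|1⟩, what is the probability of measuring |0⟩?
0.8114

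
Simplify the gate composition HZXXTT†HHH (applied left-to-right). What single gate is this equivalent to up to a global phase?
X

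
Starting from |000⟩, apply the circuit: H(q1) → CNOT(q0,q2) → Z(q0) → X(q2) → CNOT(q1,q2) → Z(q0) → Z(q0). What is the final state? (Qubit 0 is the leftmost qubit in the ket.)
1/√2|001⟩ + 1/√2|010⟩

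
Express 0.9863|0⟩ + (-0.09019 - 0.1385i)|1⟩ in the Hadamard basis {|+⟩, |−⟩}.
(0.6336 - 0.09793i)|+⟩ + (0.7612 + 0.09793i)|−⟩

With |ψ⟩ = α|0⟩ + β|1⟩, the Hadamard-basis coefficients are ⟨+|ψ⟩ = (α + β)/√2 and ⟨−|ψ⟩ = (α − β)/√2.
Here α = 0.9863, β = (-0.09019 - 0.1385i): (α + β)/√2 = (0.6336 - 0.09793i), (α − β)/√2 = (0.7612 + 0.09793i).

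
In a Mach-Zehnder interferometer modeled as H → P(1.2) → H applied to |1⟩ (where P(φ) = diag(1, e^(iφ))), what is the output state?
(0.3188 - 0.466i)|0⟩ + (0.6812 + 0.466i)|1⟩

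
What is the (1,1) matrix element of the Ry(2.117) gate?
0.4902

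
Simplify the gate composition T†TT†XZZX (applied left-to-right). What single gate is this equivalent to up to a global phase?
T†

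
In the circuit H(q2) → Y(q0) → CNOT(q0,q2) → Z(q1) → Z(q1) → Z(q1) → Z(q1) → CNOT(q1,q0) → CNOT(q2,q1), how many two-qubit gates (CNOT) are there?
3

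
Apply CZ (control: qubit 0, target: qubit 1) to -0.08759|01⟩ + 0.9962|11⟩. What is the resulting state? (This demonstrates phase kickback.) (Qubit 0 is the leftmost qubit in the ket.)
-0.08759|01⟩ - 0.9962|11⟩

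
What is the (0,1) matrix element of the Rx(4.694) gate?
-0.7136i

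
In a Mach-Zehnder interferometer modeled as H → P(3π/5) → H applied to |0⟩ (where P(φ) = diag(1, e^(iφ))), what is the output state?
(0.3455 + 0.4755i)|0⟩ + (0.6545 - 0.4755i)|1⟩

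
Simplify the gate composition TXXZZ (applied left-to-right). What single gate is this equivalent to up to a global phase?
T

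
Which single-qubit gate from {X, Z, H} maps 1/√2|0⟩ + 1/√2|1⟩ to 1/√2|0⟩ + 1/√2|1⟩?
X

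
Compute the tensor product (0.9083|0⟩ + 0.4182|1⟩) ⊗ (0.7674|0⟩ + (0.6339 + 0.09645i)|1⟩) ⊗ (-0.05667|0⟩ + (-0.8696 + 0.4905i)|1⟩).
-0.0395|000⟩ + (-0.6061 + 0.3419i)|001⟩ + (-0.03263 - 0.004965i)|010⟩ + (-0.5437 + 0.2062i)|011⟩ - 0.01819|100⟩ + (-0.2791 + 0.1574i)|101⟩ + (-0.01502 - 0.002286i)|110⟩ + (-0.2503 + 0.09495i)|111⟩

amp(|b₁b₂…⟩) = product of the factor amplitudes for bits b₁, b₂, …; only kets whose every factor amplitude is nonzero survive.
|000⟩: (0.9083)(0.7674)(-0.05667) = -0.0395
|001⟩: (0.9083)(0.7674)(-0.8696 + 0.4905i) = (-0.6061 + 0.3419i)
|010⟩: (0.9083)(0.6339 + 0.09645i)(-0.05667) = (-0.03263 - 0.004965i)
|011⟩: (0.9083)(0.6339 + 0.09645i)(-0.8696 + 0.4905i) = (-0.5437 + 0.2062i)
|100⟩: (0.4182)(0.7674)(-0.05667) = -0.01819
|101⟩: (0.4182)(0.7674)(-0.8696 + 0.4905i) = (-0.2791 + 0.1574i)
|110⟩: (0.4182)(0.6339 + 0.09645i)(-0.05667) = (-0.01502 - 0.002286i)
|111⟩: (0.4182)(0.6339 + 0.09645i)(-0.8696 + 0.4905i) = (-0.2503 + 0.09495i)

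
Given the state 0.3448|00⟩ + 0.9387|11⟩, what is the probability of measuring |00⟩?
0.1189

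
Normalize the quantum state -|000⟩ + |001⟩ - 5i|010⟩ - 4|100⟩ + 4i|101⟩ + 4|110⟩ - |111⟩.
-0.1147|000⟩ + 0.1147|001⟩ - 0.5735i|010⟩ - 0.4588|100⟩ + 0.4588i|101⟩ + 0.4588|110⟩ - 0.1147|111⟩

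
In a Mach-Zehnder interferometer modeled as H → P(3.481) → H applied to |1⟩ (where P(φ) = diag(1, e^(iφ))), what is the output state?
(0.9715 + 0.1665i)|0⟩ + (0.02852 - 0.1665i)|1⟩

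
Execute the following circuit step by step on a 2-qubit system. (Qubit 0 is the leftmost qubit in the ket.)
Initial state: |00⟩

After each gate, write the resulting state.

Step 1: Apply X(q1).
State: |01⟩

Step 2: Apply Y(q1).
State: -i|00⟩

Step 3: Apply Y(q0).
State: |10⟩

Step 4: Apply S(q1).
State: |10⟩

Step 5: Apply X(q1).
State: |11⟩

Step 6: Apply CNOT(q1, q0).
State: |01⟩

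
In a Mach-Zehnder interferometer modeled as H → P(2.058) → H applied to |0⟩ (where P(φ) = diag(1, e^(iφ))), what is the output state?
(0.2659 + 0.4418i)|0⟩ + (0.7341 - 0.4418i)|1⟩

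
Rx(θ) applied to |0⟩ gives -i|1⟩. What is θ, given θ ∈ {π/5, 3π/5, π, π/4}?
π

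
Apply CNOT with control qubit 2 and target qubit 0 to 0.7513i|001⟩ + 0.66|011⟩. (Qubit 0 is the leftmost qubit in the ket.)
0.7513i|101⟩ + 0.66|111⟩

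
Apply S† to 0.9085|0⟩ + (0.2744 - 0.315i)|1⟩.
0.9085|0⟩ + (-0.315 - 0.2744i)|1⟩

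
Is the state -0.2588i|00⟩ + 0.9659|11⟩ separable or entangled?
Entangled

Writing the state as a|00⟩ + b|01⟩ + c|10⟩ + d|11⟩, it is a product state iff ad − bc = 0.
Here (a, b, c, d) = (-0.2588i, 0, 0, 0.9659): ad − bc = (-0.2588i)(0.9659) − (0)(0) = -0.25i ≠ 0, so the state is entangled.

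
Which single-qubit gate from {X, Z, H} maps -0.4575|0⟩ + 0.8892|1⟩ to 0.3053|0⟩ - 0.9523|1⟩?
H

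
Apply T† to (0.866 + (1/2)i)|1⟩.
(0.9659 - 0.2588i)|1⟩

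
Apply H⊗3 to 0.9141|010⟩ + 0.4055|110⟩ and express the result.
0.4665|000⟩ + 0.4665|001⟩ - 0.4665|010⟩ - 0.4665|011⟩ + 0.1798|100⟩ + 0.1798|101⟩ - 0.1798|110⟩ - 0.1798|111⟩

H⊗3 gives amp(|y⟩) = (1/2√2) Σ_x (−1)^(x·y) amp(|x⟩), where x·y is the number of positions in which both x and y have a 1.
|000⟩: (0.9141 + 0.4055)/(2√2) = 0.4665
|001⟩: (0.9141 + 0.4055)/(2√2) = 0.4665
|010⟩: (-0.9141 - 0.4055)/(2√2) = -0.4665
|011⟩: (-0.9141 - 0.4055)/(2√2) = -0.4665
|100⟩: (0.9141 - 0.4055)/(2√2) = 0.1798
|101⟩: (0.9141 - 0.4055)/(2√2) = 0.1798
|110⟩: (-0.9141 + 0.4055)/(2√2) = -0.1798
|111⟩: (-0.9141 + 0.4055)/(2√2) = -0.1798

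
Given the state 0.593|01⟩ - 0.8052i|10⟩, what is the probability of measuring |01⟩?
0.3516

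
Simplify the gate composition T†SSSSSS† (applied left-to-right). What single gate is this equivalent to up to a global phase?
T†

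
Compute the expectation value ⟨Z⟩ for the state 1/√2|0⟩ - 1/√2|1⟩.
0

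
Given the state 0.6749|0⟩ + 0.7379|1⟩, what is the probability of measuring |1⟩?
0.5445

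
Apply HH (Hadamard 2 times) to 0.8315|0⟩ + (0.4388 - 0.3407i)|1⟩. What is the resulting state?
0.8315|0⟩ + (0.4388 - 0.3407i)|1⟩

H² = I, so an even number of Hadamards cancels: H^2 = I and the state is unchanged.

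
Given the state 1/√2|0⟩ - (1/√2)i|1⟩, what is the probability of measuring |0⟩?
1/2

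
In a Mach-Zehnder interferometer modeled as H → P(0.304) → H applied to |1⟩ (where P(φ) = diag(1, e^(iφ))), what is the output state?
(0.02293 - 0.1497i)|0⟩ + (0.9771 + 0.1497i)|1⟩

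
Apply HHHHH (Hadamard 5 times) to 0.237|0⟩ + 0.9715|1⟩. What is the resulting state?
0.8545|0⟩ - 0.5194|1⟩

H² = I, so H^5 = H: a single Hadamard. With (a, b) = (0.237, 0.9715), H gives ((a + b)/√2, (a − b)/√2) = (0.8545, -0.5194).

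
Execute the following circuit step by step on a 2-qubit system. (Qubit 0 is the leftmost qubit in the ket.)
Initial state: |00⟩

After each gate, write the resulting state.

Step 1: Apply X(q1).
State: |01⟩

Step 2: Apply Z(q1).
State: -|01⟩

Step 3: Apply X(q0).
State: -|11⟩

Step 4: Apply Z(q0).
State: |11⟩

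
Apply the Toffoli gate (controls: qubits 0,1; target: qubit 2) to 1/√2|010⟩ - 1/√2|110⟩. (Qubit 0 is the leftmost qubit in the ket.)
1/√2|010⟩ - 1/√2|111⟩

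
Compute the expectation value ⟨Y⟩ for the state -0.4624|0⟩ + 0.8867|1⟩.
0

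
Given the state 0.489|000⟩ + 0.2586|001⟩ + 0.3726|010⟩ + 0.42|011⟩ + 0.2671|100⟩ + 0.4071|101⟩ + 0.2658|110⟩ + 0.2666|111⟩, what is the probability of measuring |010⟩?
0.1388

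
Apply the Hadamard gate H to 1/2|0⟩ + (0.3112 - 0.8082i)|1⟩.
(0.5736 - 0.5715i)|0⟩ + (0.1335 + 0.5715i)|1⟩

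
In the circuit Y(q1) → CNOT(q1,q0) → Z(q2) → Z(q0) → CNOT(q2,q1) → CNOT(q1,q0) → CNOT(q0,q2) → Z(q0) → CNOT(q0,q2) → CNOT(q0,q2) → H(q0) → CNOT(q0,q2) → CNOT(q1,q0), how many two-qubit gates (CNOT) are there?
8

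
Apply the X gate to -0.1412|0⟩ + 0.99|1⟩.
0.99|0⟩ - 0.1412|1⟩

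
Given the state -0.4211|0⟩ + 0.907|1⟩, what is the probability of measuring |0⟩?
0.1773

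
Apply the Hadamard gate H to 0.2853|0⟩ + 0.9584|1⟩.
0.8794|0⟩ - 0.476|1⟩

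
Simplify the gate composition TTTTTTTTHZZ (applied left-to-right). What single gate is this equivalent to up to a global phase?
H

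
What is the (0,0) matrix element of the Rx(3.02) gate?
0.06076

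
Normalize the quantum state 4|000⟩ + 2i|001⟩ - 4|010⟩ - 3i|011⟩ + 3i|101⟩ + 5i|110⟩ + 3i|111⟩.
0.4264|000⟩ + 0.2132i|001⟩ - 0.4264|010⟩ - 0.3198i|011⟩ + 0.3198i|101⟩ + 0.533i|110⟩ + 0.3198i|111⟩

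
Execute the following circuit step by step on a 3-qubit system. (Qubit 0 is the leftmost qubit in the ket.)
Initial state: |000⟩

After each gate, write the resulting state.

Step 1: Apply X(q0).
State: |100⟩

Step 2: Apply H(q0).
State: 1/√2|000⟩ - 1/√2|100⟩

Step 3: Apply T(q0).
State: 1/√2|000⟩ + (-1/2 - (1/2)i)|100⟩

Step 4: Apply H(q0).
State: (0.1464 - (1/√8)i)|000⟩ + (0.8536 + (1/√8)i)|100⟩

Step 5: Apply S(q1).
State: (0.1464 - (1/√8)i)|000⟩ + (0.8536 + (1/√8)i)|100⟩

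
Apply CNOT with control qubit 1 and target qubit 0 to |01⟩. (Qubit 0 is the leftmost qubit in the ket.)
|11⟩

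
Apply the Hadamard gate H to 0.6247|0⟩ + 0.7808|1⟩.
0.9938|0⟩ - 0.1104|1⟩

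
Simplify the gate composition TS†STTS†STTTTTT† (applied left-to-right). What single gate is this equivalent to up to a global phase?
T†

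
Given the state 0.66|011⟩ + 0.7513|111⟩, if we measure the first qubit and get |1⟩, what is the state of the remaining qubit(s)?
|11⟩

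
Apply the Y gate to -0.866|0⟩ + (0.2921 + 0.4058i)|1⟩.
(0.4058 - 0.2921i)|0⟩ - 0.866i|1⟩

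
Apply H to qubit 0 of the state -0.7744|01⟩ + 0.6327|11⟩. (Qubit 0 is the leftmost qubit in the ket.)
-0.1002|01⟩ - 0.995|11⟩

H on qubit 0 mixes each pair of kets that differ only in qubit 0: amplitudes (a, b) of (|…0…⟩, |…1…⟩) become ((a + b)/√2, (a − b)/√2). Kets absent from the input have amplitude 0.
(|01⟩, |11⟩): (a, b) = (-0.7744, 0.6327) → (-0.1002, -0.995)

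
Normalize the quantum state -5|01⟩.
-|01⟩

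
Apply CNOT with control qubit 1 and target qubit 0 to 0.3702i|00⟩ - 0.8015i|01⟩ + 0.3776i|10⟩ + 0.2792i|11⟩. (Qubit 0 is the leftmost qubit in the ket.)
0.3702i|00⟩ + 0.2792i|01⟩ + 0.3776i|10⟩ - 0.8015i|11⟩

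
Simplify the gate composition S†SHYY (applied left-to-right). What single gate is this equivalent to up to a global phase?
H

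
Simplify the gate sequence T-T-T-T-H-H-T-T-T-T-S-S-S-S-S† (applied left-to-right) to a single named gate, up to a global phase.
S†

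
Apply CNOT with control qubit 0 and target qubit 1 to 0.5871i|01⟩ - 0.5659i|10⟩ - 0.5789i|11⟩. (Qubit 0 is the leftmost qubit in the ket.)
0.5871i|01⟩ - 0.5789i|10⟩ - 0.5659i|11⟩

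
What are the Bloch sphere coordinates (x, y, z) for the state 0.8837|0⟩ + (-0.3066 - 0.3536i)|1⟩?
(-0.5419, -0.625, 0.5619)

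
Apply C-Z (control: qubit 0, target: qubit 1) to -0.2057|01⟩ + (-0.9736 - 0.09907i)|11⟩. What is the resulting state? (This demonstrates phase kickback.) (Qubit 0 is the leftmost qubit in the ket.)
-0.2057|01⟩ + (0.9736 + 0.09907i)|11⟩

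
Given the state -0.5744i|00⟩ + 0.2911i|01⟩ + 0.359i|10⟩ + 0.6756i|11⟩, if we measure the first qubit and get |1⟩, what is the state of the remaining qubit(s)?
0.4692i|0⟩ + 0.8831i|1⟩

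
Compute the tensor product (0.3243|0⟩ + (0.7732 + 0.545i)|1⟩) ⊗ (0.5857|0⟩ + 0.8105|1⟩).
0.1899|00⟩ + 0.2628|01⟩ + (0.4529 + 0.3192i)|10⟩ + (0.6267 + 0.4417i)|11⟩

amp(|b₁b₂…⟩) = product of the factor amplitudes for bits b₁, b₂, …; only kets whose every factor amplitude is nonzero survive.
|00⟩: (0.3243)(0.5857) = 0.1899
|01⟩: (0.3243)(0.8105) = 0.2628
|10⟩: (0.7732 + 0.545i)(0.5857) = (0.4529 + 0.3192i)
|11⟩: (0.7732 + 0.545i)(0.8105) = (0.6267 + 0.4417i)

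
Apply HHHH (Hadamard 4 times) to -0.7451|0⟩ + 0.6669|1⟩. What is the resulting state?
-0.7451|0⟩ + 0.6669|1⟩

H² = I, so an even number of Hadamards cancels: H^4 = I and the state is unchanged.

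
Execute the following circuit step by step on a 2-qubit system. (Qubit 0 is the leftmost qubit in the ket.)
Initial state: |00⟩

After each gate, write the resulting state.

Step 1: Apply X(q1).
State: |01⟩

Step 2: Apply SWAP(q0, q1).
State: |10⟩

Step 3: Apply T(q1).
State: |10⟩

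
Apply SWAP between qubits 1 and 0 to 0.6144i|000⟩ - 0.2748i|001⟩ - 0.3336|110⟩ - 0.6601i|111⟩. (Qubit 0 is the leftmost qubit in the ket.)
0.6144i|000⟩ - 0.2748i|001⟩ - 0.3336|110⟩ - 0.6601i|111⟩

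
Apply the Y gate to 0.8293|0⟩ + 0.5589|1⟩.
-0.5589i|0⟩ + 0.8293i|1⟩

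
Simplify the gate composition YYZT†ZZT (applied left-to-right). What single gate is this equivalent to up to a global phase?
Z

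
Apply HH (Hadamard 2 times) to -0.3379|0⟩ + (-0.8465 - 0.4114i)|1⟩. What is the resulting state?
-0.3379|0⟩ + (-0.8465 - 0.4114i)|1⟩

H² = I, so an even number of Hadamards cancels: H^2 = I and the state is unchanged.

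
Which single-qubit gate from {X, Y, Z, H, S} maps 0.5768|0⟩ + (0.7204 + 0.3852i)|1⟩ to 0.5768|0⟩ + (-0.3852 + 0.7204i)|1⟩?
S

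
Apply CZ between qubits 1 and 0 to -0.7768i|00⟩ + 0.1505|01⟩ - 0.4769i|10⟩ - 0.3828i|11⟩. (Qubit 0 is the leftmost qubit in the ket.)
-0.7768i|00⟩ + 0.1505|01⟩ - 0.4769i|10⟩ + 0.3828i|11⟩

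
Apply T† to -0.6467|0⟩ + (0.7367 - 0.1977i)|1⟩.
-0.6467|0⟩ + (0.3811 - 0.6607i)|1⟩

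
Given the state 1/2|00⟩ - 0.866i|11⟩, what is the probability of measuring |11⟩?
0.75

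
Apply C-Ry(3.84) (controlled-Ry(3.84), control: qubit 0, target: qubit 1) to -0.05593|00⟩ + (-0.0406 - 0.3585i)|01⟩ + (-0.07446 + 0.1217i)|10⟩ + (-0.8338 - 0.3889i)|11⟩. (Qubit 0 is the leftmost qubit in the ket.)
-0.05593|00⟩ + (-0.0406 - 0.3585i)|01⟩ + (0.809 + 0.3238i)|10⟩ + (0.2153 + 0.2474i)|11⟩

C-Ry(3.84) leaves the control-|0⟩ kets |00⟩, |01⟩ unchanged and applies Ry(3.84) to qubit 1 on the control-|1⟩ pair (|10⟩, |11⟩).
Ry(3.84) = [[cos(θ/2), −sin(θ/2)], [sin(θ/2), cos(θ/2)]]; θ = 3.84, cos(θ/2) ≈ -0.34215, sin(θ/2) ≈ 0.939645.
With a = amp(|10⟩) = (-0.07446 + 0.1217i) and b = amp(|11⟩) = (-0.8338 - 0.3889i):
new amp(|10⟩) = (-0.34215)·a + (-0.939645)·b = (0.809 + 0.3238i)
new amp(|11⟩) = (0.939645)·a + (-0.34215)·b = (0.2153 + 0.2474i)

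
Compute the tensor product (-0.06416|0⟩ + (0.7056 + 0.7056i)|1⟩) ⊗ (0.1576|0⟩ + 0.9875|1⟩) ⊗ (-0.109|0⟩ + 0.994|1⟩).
0.001102|000⟩ - 0.01005|001⟩ + 0.006906|010⟩ - 0.06298|011⟩ + (-0.01212 - 0.01212i)|100⟩ + (0.1105 + 0.1105i)|101⟩ + (-0.07595 - 0.07595i)|110⟩ + (0.6926 + 0.6926i)|111⟩

amp(|b₁b₂…⟩) = product of the factor amplitudes for bits b₁, b₂, …; only kets whose every factor amplitude is nonzero survive.
|000⟩: (-0.06416)(0.1576)(-0.109) = 0.001102
|001⟩: (-0.06416)(0.1576)(0.994) = -0.01005
|010⟩: (-0.06416)(0.9875)(-0.109) = 0.006906
|011⟩: (-0.06416)(0.9875)(0.994) = -0.06298
|100⟩: (0.7056 + 0.7056i)(0.1576)(-0.109) = (-0.01212 - 0.01212i)
|101⟩: (0.7056 + 0.7056i)(0.1576)(0.994) = (0.1105 + 0.1105i)
|110⟩: (0.7056 + 0.7056i)(0.9875)(-0.109) = (-0.07595 - 0.07595i)
|111⟩: (0.7056 + 0.7056i)(0.9875)(0.994) = (0.6926 + 0.6926i)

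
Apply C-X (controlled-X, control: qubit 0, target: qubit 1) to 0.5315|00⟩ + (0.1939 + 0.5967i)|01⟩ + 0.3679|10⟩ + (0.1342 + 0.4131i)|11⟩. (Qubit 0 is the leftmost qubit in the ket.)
0.5315|00⟩ + (0.1939 + 0.5967i)|01⟩ + (0.1342 + 0.4131i)|10⟩ + 0.3679|11⟩

C-X leaves the control-|0⟩ kets |00⟩, |01⟩ unchanged and applies X to qubit 1 on the control-|1⟩ pair (|10⟩, |11⟩).
X = [[0, 1], [1, 0]].
With a = amp(|10⟩) = 0.3679 and b = amp(|11⟩) = (0.1342 + 0.4131i):
new amp(|10⟩) = (1)·b = (0.1342 + 0.4131i)
new amp(|11⟩) = (1)·a = 0.3679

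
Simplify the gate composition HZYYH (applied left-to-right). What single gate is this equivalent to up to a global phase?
X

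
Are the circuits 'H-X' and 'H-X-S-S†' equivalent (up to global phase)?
Yes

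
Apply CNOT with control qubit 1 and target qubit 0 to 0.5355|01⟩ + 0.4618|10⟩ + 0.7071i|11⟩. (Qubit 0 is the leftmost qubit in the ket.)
0.7071i|01⟩ + 0.4618|10⟩ + 0.5355|11⟩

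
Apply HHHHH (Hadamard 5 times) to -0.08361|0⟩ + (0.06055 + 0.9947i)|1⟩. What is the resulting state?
(-0.01631 + 0.7034i)|0⟩ + (-0.1019 - 0.7034i)|1⟩

H² = I, so H^5 = H: a single Hadamard. With (a, b) = (-0.08361, (0.06055 + 0.9947i)), H gives ((a + b)/√2, (a − b)/√2) = ((-0.01631 + 0.7034i), (-0.1019 - 0.7034i)).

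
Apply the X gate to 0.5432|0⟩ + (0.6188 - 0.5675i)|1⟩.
(0.6188 - 0.5675i)|0⟩ + 0.5432|1⟩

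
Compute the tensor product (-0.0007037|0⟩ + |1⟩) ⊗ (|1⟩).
-0.0007037|01⟩ + |11⟩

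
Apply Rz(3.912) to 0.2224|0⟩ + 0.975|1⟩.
(-0.08357 - 0.2061i)|0⟩ + (-0.3664 + 0.9036i)|1⟩

Rz(3.912) = [[e^(−iθ/2), 0], [0, e^(iθ/2)]] with e^(±iθ/2) = cos(θ/2) ± i·sin(θ/2); θ = 3.912, cos(θ/2) ≈ -0.375748, sin(θ/2) ≈ 0.926722.
With a = amp(|0⟩) = 0.2224 and b = amp(|1⟩) = 0.975:
new amp(|0⟩) = (-0.375748 - 0.926722i)·a = (-0.08357 - 0.2061i)
new amp(|1⟩) = (-0.375748 + 0.926722i)·b = (-0.3664 + 0.9036i)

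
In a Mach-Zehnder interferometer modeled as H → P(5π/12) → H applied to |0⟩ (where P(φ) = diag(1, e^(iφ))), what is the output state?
(0.6294 + 0.483i)|0⟩ + (0.3706 - 0.483i)|1⟩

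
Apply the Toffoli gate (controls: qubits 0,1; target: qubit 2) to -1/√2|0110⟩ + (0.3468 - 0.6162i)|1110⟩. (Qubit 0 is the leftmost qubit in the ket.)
-1/√2|0110⟩ + (0.3468 - 0.6162i)|1100⟩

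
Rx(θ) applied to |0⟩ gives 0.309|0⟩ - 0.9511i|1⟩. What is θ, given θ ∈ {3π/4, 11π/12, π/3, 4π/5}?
4π/5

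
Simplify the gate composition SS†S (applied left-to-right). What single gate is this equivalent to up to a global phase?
S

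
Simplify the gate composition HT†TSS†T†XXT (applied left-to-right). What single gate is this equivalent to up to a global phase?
H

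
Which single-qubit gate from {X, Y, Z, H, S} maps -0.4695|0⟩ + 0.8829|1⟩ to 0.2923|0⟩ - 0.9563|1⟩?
H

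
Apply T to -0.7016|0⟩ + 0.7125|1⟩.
-0.7016|0⟩ + (0.5038 + 0.5038i)|1⟩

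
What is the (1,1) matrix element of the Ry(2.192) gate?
0.4572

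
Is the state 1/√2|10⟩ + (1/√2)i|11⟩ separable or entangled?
Separable

Writing the state as a|00⟩ + b|01⟩ + c|10⟩ + d|11⟩, it is a product state iff ad − bc = 0.
Here (a, b, c, d) = (0, 0, 1/√2, (1/√2)i): ad − bc = (0)((1/√2)i) − (0)(1/√2) = 0, so the state is separable.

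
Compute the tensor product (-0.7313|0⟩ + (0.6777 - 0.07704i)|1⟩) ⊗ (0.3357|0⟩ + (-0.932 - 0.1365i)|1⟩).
-0.2455|00⟩ + (0.6816 + 0.09982i)|01⟩ + (0.2275 - 0.02586i)|10⟩ + (-0.6421 - 0.0207i)|11⟩

amp(|b₁b₂…⟩) = product of the factor amplitudes for bits b₁, b₂, …; only kets whose every factor amplitude is nonzero survive.
|00⟩: (-0.7313)(0.3357) = -0.2455
|01⟩: (-0.7313)(-0.932 - 0.1365i) = (0.6816 + 0.09982i)
|10⟩: (0.6777 - 0.07704i)(0.3357) = (0.2275 - 0.02586i)
|11⟩: (0.6777 - 0.07704i)(-0.932 - 0.1365i) = (-0.6421 - 0.0207i)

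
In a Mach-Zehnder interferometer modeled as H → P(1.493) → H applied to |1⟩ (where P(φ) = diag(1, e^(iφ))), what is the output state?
(0.4611 - 0.4985i)|0⟩ + (0.5389 + 0.4985i)|1⟩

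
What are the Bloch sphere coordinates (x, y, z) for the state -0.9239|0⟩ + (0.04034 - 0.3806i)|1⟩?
(-0.07454, 0.7033, 0.7071)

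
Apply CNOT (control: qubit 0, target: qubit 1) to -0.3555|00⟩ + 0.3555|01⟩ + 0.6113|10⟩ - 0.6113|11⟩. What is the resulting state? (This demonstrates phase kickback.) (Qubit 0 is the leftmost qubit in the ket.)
-0.3555|00⟩ + 0.3555|01⟩ - 0.6113|10⟩ + 0.6113|11⟩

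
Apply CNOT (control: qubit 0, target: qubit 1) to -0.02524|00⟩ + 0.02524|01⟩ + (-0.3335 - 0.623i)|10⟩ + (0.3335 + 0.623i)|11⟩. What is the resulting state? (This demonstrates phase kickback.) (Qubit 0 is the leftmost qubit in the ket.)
-0.02524|00⟩ + 0.02524|01⟩ + (0.3335 + 0.623i)|10⟩ + (-0.3335 - 0.623i)|11⟩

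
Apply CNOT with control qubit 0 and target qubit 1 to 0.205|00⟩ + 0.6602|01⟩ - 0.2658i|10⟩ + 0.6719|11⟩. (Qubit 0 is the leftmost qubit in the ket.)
0.205|00⟩ + 0.6602|01⟩ + 0.6719|10⟩ - 0.2658i|11⟩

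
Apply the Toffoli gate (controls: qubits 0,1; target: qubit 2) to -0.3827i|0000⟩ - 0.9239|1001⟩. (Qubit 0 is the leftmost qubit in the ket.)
-0.3827i|0000⟩ - 0.9239|1001⟩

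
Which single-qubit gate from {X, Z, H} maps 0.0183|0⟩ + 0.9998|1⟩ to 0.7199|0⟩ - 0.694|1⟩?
H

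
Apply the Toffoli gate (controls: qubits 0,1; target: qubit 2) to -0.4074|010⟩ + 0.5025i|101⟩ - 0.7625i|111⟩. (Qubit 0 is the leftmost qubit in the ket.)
-0.4074|010⟩ + 0.5025i|101⟩ - 0.7625i|110⟩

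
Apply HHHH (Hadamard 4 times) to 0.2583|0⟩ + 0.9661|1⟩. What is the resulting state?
0.2583|0⟩ + 0.9661|1⟩

H² = I, so an even number of Hadamards cancels: H^4 = I and the state is unchanged.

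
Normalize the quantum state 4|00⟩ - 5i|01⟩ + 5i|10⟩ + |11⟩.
0.4887|00⟩ - 0.6108i|01⟩ + 0.6108i|10⟩ + 0.1222|11⟩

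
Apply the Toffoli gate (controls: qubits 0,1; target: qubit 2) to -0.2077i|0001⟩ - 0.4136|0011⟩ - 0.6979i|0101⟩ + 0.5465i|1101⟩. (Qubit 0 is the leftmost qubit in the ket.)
-0.2077i|0001⟩ - 0.4136|0011⟩ - 0.6979i|0101⟩ + 0.5465i|1111⟩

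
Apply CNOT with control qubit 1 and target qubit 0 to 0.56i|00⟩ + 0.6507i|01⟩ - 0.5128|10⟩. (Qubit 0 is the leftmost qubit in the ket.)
0.56i|00⟩ - 0.5128|10⟩ + 0.6507i|11⟩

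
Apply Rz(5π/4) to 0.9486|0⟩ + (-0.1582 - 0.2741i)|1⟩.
(-0.363 - 0.8764i)|0⟩ + (0.3138 - 0.04126i)|1⟩

Rz(5π/4) = [[e^(−iθ/2), 0], [0, e^(iθ/2)]] with e^(±iθ/2) = cos(θ/2) ± i·sin(θ/2); θ = 5π/4, cos(θ/2) ≈ -0.382683, sin(θ/2) ≈ 0.92388.
With a = amp(|0⟩) = 0.9486 and b = amp(|1⟩) = (-0.1582 - 0.2741i):
new amp(|0⟩) = (-0.382683 - 0.92388i)·a = (-0.363 - 0.8764i)
new amp(|1⟩) = (-0.382683 + 0.92388i)·b = (0.3138 - 0.04126i)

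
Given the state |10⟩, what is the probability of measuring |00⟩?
0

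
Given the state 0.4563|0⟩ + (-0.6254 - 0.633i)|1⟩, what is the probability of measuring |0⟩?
0.2082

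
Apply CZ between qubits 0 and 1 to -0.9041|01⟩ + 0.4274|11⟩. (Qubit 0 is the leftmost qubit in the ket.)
-0.9041|01⟩ - 0.4274|11⟩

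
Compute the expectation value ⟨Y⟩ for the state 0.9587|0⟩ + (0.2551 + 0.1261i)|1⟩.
0.2418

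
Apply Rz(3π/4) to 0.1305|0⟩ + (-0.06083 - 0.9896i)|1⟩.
(0.04994 - 0.1206i)|0⟩ + (0.891 - 0.4349i)|1⟩

Rz(3π/4) = [[e^(−iθ/2), 0], [0, e^(iθ/2)]] with e^(±iθ/2) = cos(θ/2) ± i·sin(θ/2); θ = 3π/4, cos(θ/2) ≈ 0.382683, sin(θ/2) ≈ 0.92388.
With a = amp(|0⟩) = 0.1305 and b = amp(|1⟩) = (-0.06083 - 0.9896i):
new amp(|0⟩) = (0.382683 - 0.92388i)·a = (0.04994 - 0.1206i)
new amp(|1⟩) = (0.382683 + 0.92388i)·b = (0.891 - 0.4349i)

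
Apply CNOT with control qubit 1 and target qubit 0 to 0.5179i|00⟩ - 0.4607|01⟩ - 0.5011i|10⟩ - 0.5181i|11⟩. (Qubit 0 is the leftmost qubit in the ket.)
0.5179i|00⟩ - 0.5181i|01⟩ - 0.5011i|10⟩ - 0.4607|11⟩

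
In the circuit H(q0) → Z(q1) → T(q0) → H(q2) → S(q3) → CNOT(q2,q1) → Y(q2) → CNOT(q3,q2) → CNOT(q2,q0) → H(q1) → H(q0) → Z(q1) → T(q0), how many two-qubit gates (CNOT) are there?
3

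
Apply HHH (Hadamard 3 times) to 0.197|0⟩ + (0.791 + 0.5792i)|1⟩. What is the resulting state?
(0.6986 + 0.4096i)|0⟩ + (-0.42 - 0.4096i)|1⟩

H² = I, so H^3 = H: a single Hadamard. With (a, b) = (0.197, (0.791 + 0.5792i)), H gives ((a + b)/√2, (a − b)/√2) = ((0.6986 + 0.4096i), (-0.42 - 0.4096i)).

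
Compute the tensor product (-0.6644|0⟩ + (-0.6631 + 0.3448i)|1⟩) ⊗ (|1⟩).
-0.6644|01⟩ + (-0.6631 + 0.3448i)|11⟩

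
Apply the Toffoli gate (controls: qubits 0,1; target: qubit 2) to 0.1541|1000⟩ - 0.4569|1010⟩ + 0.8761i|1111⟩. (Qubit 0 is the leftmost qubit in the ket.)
0.1541|1000⟩ - 0.4569|1010⟩ + 0.8761i|1101⟩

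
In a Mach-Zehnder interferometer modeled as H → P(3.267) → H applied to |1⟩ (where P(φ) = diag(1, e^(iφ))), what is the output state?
(0.9961 + 0.06254i)|0⟩ + (0.003927 - 0.06254i)|1⟩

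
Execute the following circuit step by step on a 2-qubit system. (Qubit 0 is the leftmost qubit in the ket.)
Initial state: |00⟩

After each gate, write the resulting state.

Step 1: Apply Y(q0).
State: i|10⟩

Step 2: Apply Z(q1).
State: i|10⟩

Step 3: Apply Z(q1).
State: i|10⟩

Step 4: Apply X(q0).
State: i|00⟩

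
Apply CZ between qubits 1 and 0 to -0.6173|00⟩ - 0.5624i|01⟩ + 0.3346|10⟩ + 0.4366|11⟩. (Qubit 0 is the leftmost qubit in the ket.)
-0.6173|00⟩ - 0.5624i|01⟩ + 0.3346|10⟩ - 0.4366|11⟩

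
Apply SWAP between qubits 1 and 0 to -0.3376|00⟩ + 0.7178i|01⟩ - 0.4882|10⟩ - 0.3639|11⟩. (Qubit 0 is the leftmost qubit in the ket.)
-0.3376|00⟩ - 0.4882|01⟩ + 0.7178i|10⟩ - 0.3639|11⟩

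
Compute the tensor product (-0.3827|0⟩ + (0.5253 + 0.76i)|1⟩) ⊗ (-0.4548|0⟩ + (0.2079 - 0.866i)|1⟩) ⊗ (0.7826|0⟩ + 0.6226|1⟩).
0.1362|000⟩ + 0.1084|001⟩ + (-0.06227 + 0.2594i)|010⟩ + (-0.04954 + 0.2063i)|011⟩ + (-0.187 - 0.2705i)|100⟩ + (-0.1487 - 0.2152i)|101⟩ + (0.6005 - 0.2324i)|110⟩ + (0.4778 - 0.1849i)|111⟩

amp(|b₁b₂…⟩) = product of the factor amplitudes for bits b₁, b₂, …; only kets whose every factor amplitude is nonzero survive.
|000⟩: (-0.3827)(-0.4548)(0.7826) = 0.1362
|001⟩: (-0.3827)(-0.4548)(0.6226) = 0.1084
|010⟩: (-0.3827)(0.2079 - 0.866i)(0.7826) = (-0.06227 + 0.2594i)
|011⟩: (-0.3827)(0.2079 - 0.866i)(0.6226) = (-0.04954 + 0.2063i)
|100⟩: (0.5253 + 0.76i)(-0.4548)(0.7826) = (-0.187 - 0.2705i)
|101⟩: (0.5253 + 0.76i)(-0.4548)(0.6226) = (-0.1487 - 0.2152i)
|110⟩: (0.5253 + 0.76i)(0.2079 - 0.866i)(0.7826) = (0.6005 - 0.2324i)
|111⟩: (0.5253 + 0.76i)(0.2079 - 0.866i)(0.6226) = (0.4778 - 0.1849i)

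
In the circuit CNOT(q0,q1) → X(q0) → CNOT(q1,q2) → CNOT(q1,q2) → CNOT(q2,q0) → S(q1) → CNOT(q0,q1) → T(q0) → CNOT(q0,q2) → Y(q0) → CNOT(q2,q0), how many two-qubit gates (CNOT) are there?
7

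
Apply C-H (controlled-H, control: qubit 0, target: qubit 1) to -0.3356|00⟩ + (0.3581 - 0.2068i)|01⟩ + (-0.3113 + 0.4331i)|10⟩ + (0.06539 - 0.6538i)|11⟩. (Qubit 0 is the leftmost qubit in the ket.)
-0.3356|00⟩ + (0.3581 - 0.2068i)|01⟩ + (-0.1739 - 0.1561i)|10⟩ + (-0.2664 + 0.7686i)|11⟩

C-H leaves the control-|0⟩ kets |00⟩, |01⟩ unchanged and applies H to qubit 1 on the control-|1⟩ pair (|10⟩, |11⟩).
H = [[1/√2, 1/√2], [1/√2, -1/√2]].
With a = amp(|10⟩) = (-0.3113 + 0.4331i) and b = amp(|11⟩) = (0.06539 - 0.6538i):
new amp(|10⟩) = (1/√2)·a + (1/√2)·b = (-0.1739 - 0.1561i)
new amp(|11⟩) = (1/√2)·a + (-1/√2)·b = (-0.2664 + 0.7686i)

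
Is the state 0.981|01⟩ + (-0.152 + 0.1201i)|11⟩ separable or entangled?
Separable

Writing the state as a|00⟩ + b|01⟩ + c|10⟩ + d|11⟩, it is a product state iff ad − bc = 0.
Here (a, b, c, d) = (0, 0.981, 0, (-0.152 + 0.1201i)): ad − bc = (0)(-0.152 + 0.1201i) − (0.981)(0) = 0, so the state is separable.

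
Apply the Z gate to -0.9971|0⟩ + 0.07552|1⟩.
-0.9971|0⟩ - 0.07552|1⟩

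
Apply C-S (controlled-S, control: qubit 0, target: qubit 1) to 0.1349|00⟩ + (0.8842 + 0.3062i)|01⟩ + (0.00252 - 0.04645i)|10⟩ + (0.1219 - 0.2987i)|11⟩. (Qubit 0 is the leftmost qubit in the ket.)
0.1349|00⟩ + (0.8842 + 0.3062i)|01⟩ + (0.00252 - 0.04645i)|10⟩ + (0.2987 + 0.1219i)|11⟩

C-S leaves the control-|0⟩ kets |00⟩, |01⟩ unchanged and applies S to qubit 1 on the control-|1⟩ pair (|10⟩, |11⟩).
S = [[1, 0], [0, i]].
With a = amp(|10⟩) = (0.00252 - 0.04645i) and b = amp(|11⟩) = (0.1219 - 0.2987i):
new amp(|10⟩) = (1)·a = (0.00252 - 0.04645i)
new amp(|11⟩) = (i)·b = (0.2987 + 0.1219i)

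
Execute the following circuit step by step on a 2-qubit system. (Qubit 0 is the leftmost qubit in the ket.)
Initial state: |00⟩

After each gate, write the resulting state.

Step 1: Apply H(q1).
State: 1/√2|00⟩ + 1/√2|01⟩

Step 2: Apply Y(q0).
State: (1/√2)i|10⟩ + (1/√2)i|11⟩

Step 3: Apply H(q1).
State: i|10⟩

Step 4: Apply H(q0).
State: (1/√2)i|00⟩ - (1/√2)i|10⟩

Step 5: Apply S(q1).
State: (1/√2)i|00⟩ - (1/√2)i|10⟩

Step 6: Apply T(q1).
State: (1/√2)i|00⟩ - (1/√2)i|10⟩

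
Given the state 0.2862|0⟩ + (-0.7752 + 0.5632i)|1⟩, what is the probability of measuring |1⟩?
0.9181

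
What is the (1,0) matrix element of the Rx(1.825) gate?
-0.791i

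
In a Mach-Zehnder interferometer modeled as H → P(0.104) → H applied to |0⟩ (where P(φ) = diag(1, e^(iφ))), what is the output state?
(0.9973 + 0.05191i)|0⟩ + (0.002702 - 0.05191i)|1⟩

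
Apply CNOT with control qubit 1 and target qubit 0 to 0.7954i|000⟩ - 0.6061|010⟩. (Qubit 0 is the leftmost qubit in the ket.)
0.7954i|000⟩ - 0.6061|110⟩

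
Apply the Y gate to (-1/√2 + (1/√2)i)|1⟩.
(1/√2 + (1/√2)i)|0⟩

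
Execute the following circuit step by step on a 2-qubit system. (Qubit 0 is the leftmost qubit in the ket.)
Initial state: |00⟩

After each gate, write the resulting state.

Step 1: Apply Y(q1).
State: i|01⟩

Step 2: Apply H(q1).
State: (1/√2)i|00⟩ - (1/√2)i|01⟩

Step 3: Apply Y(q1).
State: -1/√2|00⟩ - 1/√2|01⟩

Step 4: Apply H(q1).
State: -|00⟩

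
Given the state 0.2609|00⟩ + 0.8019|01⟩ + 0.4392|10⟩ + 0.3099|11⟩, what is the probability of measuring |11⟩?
0.09604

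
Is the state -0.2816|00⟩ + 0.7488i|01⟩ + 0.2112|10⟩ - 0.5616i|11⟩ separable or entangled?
Separable

Writing the state as a|00⟩ + b|01⟩ + c|10⟩ + d|11⟩, it is a product state iff ad − bc = 0.
Here (a, b, c, d) = (-0.2816, 0.7488i, 0.2112, -0.5616i): ad − bc = (-0.2816)(-0.5616i) − (0.7488i)(0.2112) = 0, so the state is separable.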